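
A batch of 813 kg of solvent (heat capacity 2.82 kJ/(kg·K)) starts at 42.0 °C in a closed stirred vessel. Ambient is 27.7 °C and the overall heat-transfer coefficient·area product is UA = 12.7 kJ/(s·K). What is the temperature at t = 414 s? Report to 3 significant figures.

Lumped-capacitance energy balance: M c_p dT/dt = UA(T_amb − T).
dT/dt = (T_ss − T)/τ with T_ss = T_amb = 27.700 °C, τ = M c_p/UA = 813·2.82/12.7 = 180.52 s.
T approaches T_ss exponentially: T(t) = T_ss + (T₀ − T_ss) e^(−t/τ).
T(414) = 27.700 + (14.300)·0.10093 = 29.143 °C.

29.1 °C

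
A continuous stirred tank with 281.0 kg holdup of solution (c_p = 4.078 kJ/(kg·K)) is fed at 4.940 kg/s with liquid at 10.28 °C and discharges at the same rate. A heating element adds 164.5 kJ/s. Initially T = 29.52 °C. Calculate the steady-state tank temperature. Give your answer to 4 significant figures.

18.45 °C

First-law balance (no shaft work): M c_p dT/dt = ṁ c_p (T_in − T) + 164.5.
At steady state dT/dt = 0 ⇒ T_ss = T_in + Q̇/(ṁ c_p) = 10.28 + 164.5/(4.940·4.078) = 18.4457 °C.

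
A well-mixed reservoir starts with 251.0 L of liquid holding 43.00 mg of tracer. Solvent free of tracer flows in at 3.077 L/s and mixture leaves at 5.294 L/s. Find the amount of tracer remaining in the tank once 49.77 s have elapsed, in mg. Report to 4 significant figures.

Let m(t) be the amount of tracer. Volume: V(t) = V₀ + (Q_in − Q_out) t = 251.0 − 2.21700 t; V(49.77) = 140.660 L.
Species balance (pure solvent in): dm/dt = −Q_out · m/V(t).
dm/m = −Q_out dt/(V₀ − 2.21700 t); integrating gives ln(m/m₀) = −(Q_out/(Q_in−Q_out)) ln(V/V₀).
m = m₀ (V₀/V)^(Q_out/(Q_in−Q_out)) = 43.00 × (251.0/140.660)^(-2.38791) = 10.7870 mg.

10.79 mg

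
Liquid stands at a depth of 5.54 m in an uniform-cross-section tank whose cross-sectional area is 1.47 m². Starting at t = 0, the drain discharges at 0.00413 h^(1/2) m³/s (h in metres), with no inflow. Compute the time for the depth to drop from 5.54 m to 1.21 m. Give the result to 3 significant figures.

892 s

Unsteady balance on liquid volume: A dh/dt = −0.00413 √h.
∫ h^(−1/2) dh = −(0.00413/A) ∫ dt, giving 2√h = 2√h₀ − (0.00413/A) t.
t = 2A(√h₀ − √h)/0.00413 = 2·1.47·(√5.54 − √1.21)/0.00413
  = 2.9400 × (2.3537 − 1.1000) / 0.00413 = 892.48 s.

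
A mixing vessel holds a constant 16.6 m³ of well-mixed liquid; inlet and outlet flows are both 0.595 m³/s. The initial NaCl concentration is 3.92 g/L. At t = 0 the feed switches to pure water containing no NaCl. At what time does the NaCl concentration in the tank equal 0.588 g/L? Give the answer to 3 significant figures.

52.9 s

Accumulation = in − out for the solute gives V dC/dt = Q(C_in − C), so τ = V/Q = 27.899 s.
C(t) = C_in + (C₀ − C_in) e^(−t/τ). Set C = 0.588 and solve for t:
e^(−t/τ) = (C − C_in)/(C₀ − C_in) = (0.588 − 0)/(3.92 − 0) = 0.15000
t = −τ ln(…) = 27.899 × 1.8971 = 52.928 s.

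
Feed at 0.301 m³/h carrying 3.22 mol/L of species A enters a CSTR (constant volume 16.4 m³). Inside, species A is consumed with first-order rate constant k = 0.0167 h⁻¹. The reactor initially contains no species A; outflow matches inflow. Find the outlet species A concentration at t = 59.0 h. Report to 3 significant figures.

1.47 mol/L

V dC/dt = Q(C_in − C) − k V C.
This is linear with rate a = Q/V + k = 0.035054 h⁻¹.
C_ss = Q C_in/(Q + kV) = 1.6860 mol/L; C(t) = C_ss + (C₀ − C_ss) e^(−a t).
C(59.0) = 1.6860 + (-1.6860)·e^(−0.035054·59.0) = 1.6860 + (-1.6860)·0.12642 = 1.4728 mol/L.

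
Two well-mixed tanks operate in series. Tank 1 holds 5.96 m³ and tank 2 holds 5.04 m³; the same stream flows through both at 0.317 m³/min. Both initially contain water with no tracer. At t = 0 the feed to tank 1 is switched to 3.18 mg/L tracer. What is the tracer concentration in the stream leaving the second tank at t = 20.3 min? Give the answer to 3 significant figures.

Time constants: τᵢ = Vᵢ/Q for each well-mixed tank.
τ₁ = 5.96/0.317 = 18.801 min; τ₂ = 5.04/0.317 = 15.899 min.
Tank 1: C₁ = C_in(1 − e^(−t/τ₁)). Tank 2 (τ₁ ≠ τ₂): C₂ = C_in[1 − (τ₁ e^(−t/τ₁) − τ₂ e^(−t/τ₂))/(τ₁ − τ₂)].
At t = 20.3: e^(−t/τ₁) = 0.33969, e^(−t/τ₂) = 0.27893.
C₂ = 3.18·[1 − (18.801·0.33969 − 15.899·0.27893)/(2.9022)] = 3.18·0.32742 = 1.0412 mg/L.

1.04 mg/L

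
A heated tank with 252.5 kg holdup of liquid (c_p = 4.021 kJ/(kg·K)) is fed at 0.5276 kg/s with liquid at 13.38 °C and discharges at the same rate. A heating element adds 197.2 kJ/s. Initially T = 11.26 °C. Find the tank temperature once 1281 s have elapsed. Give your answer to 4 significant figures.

99.79 °C

M c_p dT/dt = ṁ c_p (T_in − T) + Q̇.
Rearrange: dT/dt = (T_ss − T)/τ with τ = M/ṁ = 478.582 s and T_ss = T_in + Q̇/(ṁ c_p) = 106.334 °C.
Integrating: T(t) = T_ss + (T₀ − T_ss) e^(−t/τ).
T(1281) = 106.334 + (-95.0740)·e^(−1281/478.582) = 106.334 + (-95.0740)·0.0687928 = 99.7936 °C.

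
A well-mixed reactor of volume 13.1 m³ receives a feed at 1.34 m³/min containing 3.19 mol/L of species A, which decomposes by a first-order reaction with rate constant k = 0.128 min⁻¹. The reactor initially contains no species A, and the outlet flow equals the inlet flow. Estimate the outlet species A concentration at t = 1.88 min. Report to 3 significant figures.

0.498 mol/L

Species balance: V dC/dt = Q C_in − Q C − k V C.
This is linear with rate a = Q/V + k = 0.23029 min⁻¹.
C_ss = Q C_in/(Q + kV) = 1.4169 mol/L; C(t) = C_ss + (C₀ − C_ss) e^(−a t).
C(1.88) = 1.4169 + (-1.4169)·e^(−0.23029·1.88) = 1.4169 + (-1.4169)·0.64860 = 0.49792 mol/L.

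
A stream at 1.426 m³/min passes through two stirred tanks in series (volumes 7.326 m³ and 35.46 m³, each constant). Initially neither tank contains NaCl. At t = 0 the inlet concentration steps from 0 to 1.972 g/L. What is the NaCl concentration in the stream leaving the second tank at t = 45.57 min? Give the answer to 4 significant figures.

Each tank obeys Vᵢ dCᵢ/dt = Q(Cᵢ₋₁ − Cᵢ), so τᵢ = Vᵢ/Q.
τ₁ = 7.326/1.426 = 5.13745 min; τ₂ = 35.46/1.426 = 24.8668 min.
Tank 1: C₁ = C_in(1 − e^(−t/τ₁)). Tank 2 (τ₁ ≠ τ₂): C₂ = C_in[1 − (τ₁ e^(−t/τ₁) − τ₂ e^(−t/τ₂))/(τ₁ − τ₂)].
At t = 45.57: e^(−t/τ₁) = 0.000140520, e^(−t/τ₂) = 0.160002.
C₂ = 1.972·[1 − (5.13745·0.000140520 − 24.8668·0.160002)/(-19.7293)] = 1.972·0.798370 = 1.57439 g/L.

1.574 g/L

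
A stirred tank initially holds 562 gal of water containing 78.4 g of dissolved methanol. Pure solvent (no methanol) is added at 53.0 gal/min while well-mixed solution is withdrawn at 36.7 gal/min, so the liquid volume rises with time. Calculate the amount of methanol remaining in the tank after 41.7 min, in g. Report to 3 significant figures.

Let m(t) be the amount of methanol. Volume: V(t) = V₀ + (Q_in − Q_out) t = 562 + 16.300 t; V(41.7) = 1241.7 gal.
Species balance (pure solvent in): dm/dt = −Q_out · m/V(t).
dm/m = −Q_out dt/(V₀ + 16.300 t); integrating gives ln(m/m₀) = −(Q_out/(Q_in−Q_out)) ln(V/V₀).
m = m₀ (V₀/V)^(Q_out/(Q_in−Q_out)) = 78.4 × (562/1241.7)^(2.2515) = 13.157 g.

13.2 g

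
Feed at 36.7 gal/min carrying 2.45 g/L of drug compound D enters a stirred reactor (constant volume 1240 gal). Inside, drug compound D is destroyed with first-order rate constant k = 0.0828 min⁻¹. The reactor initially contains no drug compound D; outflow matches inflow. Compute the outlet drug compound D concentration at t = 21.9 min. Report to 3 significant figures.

V dC/dt = Q(C_in − C) − k V C.
This is linear with rate a = Q/V + k = 0.11240 min⁻¹.
C_ss = Q C_in/(Q + kV) = 0.64514 g/L; C(t) = C_ss + (C₀ − C_ss) e^(−a t).
C(21.9) = 0.64514 + (-0.64514)·e^(−0.11240·21.9) = 0.64514 + (-0.64514)·0.085308 = 0.59011 g/L.

0.590 g/L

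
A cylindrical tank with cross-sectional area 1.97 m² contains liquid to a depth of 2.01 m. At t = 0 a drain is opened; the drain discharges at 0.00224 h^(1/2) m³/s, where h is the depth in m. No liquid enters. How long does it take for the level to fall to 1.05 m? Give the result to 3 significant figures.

Unsteady balance on liquid volume: A dh/dt = −0.00224 √h.
Separate and integrate: 2(√h − √h₀) = −(0.00224/A) t.
t = 2A(√h₀ − √h)/0.00224 = 2·1.97·(√2.01 − √1.05)/0.00224
  = 3.9400 × (1.4177 − 1.0247) / 0.00224 = 691.35 s.

691 s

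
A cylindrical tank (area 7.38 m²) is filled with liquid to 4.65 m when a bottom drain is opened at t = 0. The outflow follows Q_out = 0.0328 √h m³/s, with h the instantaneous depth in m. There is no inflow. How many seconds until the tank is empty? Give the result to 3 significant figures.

A dh/dt = −Q_out = −0.0328 √h.
Separate and integrate: 2(√h − √h₀) = −(0.0328/A) t.
Set h = 0: 2√h₀ = (0.0328/A) t_empty ⇒ t_empty = 2A√h₀/0.0328.
t_empty = 2·7.38·√4.65/0.0328 = 14.760·2.1564/0.0328 = 970.37 s.

970 s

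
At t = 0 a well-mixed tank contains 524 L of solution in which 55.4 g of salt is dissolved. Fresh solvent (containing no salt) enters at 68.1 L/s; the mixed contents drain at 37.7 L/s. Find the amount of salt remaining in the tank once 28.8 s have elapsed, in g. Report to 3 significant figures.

Total volume: dV/dt = Q_in − Q_out = 30.400 L/s, so V(t) = 524 + 30.400 t and V(28.8) = 1399.5 L.
No salt enters, so dm/dt = −Q_out · (m/V).
Separate: dm/m = −Q_out dt/V(t) ⇒ ln(m/m₀) = −(Q_out/(Q_in−Q_out)) ln(V/V₀).
m = m₀ (V₀/V)^(Q_out/(Q_in−Q_out)) = 55.4 × (524/1399.5)^(1.2401) = 16.384 g.

16.4 g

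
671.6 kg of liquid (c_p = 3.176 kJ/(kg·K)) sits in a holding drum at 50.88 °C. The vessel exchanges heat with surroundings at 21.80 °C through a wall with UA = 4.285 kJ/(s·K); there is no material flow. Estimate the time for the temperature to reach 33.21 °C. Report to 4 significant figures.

M c_p dT/dt = −UA(T − T_amb).
τ = M c_p/UA = 497.783 s; T_ss = T_amb = 21.8000 °C.
T(t) = T_ss + (T₀ − T_ss)e^(−t/τ); set T = 33.21:
t = −τ ln[(T − T_ss)/(T₀ − T_ss)] = −497.783 · ln(0.392366) = 465.706 s.

465.7 s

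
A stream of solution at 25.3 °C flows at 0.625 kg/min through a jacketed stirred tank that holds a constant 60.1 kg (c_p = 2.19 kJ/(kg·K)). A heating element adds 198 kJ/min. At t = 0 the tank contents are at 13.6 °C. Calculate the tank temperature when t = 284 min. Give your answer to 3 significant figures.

Heat balance on the well-mixed liquid: M c_p dT/dt = ṁ c_p (T_in − T) + 198.
Rearrange: dT/dt = (T_ss − T)/τ with τ = M/ṁ = 96.160 min and T_ss = T_in + Q̇/(ṁ c_p) = 169.96 °C.
This is linear first-order; T(t) = T_ss + (T₀ − T_ss) e^(−t/τ).
T(284) = 169.96 + (-156.36)·e^(−284/96.160) = 169.96 + (-156.36)·0.052161 = 161.80 °C.

162 °C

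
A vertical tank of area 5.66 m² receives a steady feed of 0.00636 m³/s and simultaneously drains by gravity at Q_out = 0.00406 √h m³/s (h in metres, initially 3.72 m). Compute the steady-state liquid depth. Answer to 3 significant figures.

2.45 m

Level balance: A dh/dt = 0.00636 − 0.00406 √h. Setting dh/dt = 0:
Q_in = 0.00406 √h_ss ⇒ √h_ss = 0.00636/0.00406 = 1.5665.
h_ss = 1.5665² = 2.4539 m. (Since h₀ = 3.72 m > h_ss, the level will fall toward this value.)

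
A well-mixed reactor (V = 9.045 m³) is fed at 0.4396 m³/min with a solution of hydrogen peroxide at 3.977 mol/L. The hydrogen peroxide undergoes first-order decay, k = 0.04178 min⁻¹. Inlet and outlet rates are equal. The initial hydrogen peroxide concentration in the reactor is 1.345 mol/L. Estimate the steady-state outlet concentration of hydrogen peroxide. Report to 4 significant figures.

2.139 mol/L

V dC/dt = Q(C_in − C) − k V C.
At steady state: 0 = Q C_in − (Q + kV) C_ss, so C_ss = Q C_in/(Q + kV).
C_ss = 0.4396·3.977/(0.4396 + 0.04178·9.045) = 1.74829/0.817500 = 2.13858 mol/L.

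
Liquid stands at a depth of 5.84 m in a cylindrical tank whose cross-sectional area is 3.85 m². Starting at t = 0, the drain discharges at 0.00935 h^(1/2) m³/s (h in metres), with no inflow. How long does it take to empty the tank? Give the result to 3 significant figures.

Volume balance on the tank: A dh/dt = −0.00935 √h.
∫ h^(−1/2) dh = −(0.00935/A) ∫ dt, giving 2√h = 2√h₀ − (0.00935/A) t.
Set h = 0: 2√h₀ = (0.00935/A) t_empty ⇒ t_empty = 2A√h₀/0.00935.
t_empty = 2·3.85·√5.84/0.00935 = 7.7000·2.4166/0.00935 = 1990.1 s.

1990 s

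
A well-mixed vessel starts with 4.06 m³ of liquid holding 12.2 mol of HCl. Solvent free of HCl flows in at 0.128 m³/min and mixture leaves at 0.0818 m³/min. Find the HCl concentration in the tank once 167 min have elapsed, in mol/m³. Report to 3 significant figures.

Total volume: dV/dt = Q_in − Q_out = 0.046200 m³/min, so V(t) = 4.06 + 0.046200 t and V(167) = 11.775 m³.
Species balance (pure solvent in): dm/dt = −Q_out · m/V(t).
Separate: dm/m = −Q_out dt/V(t) ⇒ ln(m/m₀) = −(Q_out/(Q_in−Q_out)) ln(V/V₀).
m = m₀ (V₀/V)^(Q_out/(Q_in−Q_out)) = 12.2 × (4.06/11.775)^(1.7706) = 1.8517 mol.
C = m/V = 1.8517/11.775 = 0.15725 mol/m³.

0.157 mol/m³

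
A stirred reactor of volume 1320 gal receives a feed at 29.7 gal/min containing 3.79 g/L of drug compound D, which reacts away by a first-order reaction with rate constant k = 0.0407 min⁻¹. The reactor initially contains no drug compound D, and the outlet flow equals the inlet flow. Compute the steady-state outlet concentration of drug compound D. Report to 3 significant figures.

1.35 g/L

Species balance: V dC/dt = Q C_in − Q C − k V C.
Steady state (dC/dt = 0): C_ss = Q C_in/(Q + kV) = C_in/(1 + kV/Q).
C_ss = 29.7·3.79/(29.7 + 0.0407·1320) = 112.56/83.424 = 1.3493 g/L.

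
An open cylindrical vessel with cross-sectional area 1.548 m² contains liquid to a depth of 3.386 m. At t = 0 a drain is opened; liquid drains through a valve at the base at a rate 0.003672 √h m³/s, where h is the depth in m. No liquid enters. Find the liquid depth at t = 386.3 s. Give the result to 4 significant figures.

1.910 m

With no inflow, A dh/dt = −0.003672 √h.
∫ h^(−1/2) dh = −(0.003672/A) ∫ dt, giving 2√h = 2√h₀ − (0.003672/A) t.
√h = √3.386 − 0.003672·386.3/(2·1.548) = 1.84011 − 0.458170 = 1.38194.
h = 1.38194² = 1.90976 m.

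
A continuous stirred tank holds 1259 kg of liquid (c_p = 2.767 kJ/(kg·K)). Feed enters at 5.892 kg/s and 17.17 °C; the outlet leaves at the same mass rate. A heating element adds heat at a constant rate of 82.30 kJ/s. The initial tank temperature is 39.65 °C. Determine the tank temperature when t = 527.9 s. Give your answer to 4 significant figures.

23.69 °C

Heat balance on the well-mixed liquid: M c_p dT/dt = ṁ c_p (T_in − T) + 82.30.
τ = M/ṁ = 213.680 s; T_ss = T_in + Q̇/(ṁ c_p) = 17.17 + 82.30/(5.892·2.767) = 22.2181 °C.
Solution: T(t) = T_ss + (T₀ − T_ss) e^(−t/τ).
T(527.9) = 22.2181 + (17.4319)·e^(−527.9/213.680) = 22.2181 + (17.4319)·0.0845407 = 23.6918 °C.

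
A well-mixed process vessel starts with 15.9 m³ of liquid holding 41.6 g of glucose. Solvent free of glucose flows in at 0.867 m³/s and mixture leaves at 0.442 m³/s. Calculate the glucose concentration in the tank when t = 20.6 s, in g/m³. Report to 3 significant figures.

Let m(t) be the amount of glucose. Volume: V(t) = V₀ + (Q_in − Q_out) t = 15.9 + 0.42500 t; V(20.6) = 24.655 m³.
Species balance (pure solvent in): dm/dt = −Q_out · m/V(t).
dm/m = −Q_out dt/(V₀ + 0.42500 t); integrating gives ln(m/m₀) = −(Q_out/(Q_in−Q_out)) ln(V/V₀).
m = m₀ (V₀/V)^(Q_out/(Q_in−Q_out)) = 41.6 × (15.9/24.655)^(1.0400) = 26.361 g.
C = m/V = 26.361/24.655 = 1.0692 g/m³.

1.07 g/m³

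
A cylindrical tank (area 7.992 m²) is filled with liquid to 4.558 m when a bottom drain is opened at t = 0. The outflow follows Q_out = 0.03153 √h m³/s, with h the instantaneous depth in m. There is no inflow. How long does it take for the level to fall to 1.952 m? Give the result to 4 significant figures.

Volume balance on the tank: A dh/dt = −0.03153 √h.
This is separable: 2 d(√h)/dt = −0.03153/A, so √h = √h₀ − (0.03153/(2A)) t.
t = 2A(√h₀ − √h)/0.03153 = 2·7.992·(√4.558 − √1.952)/0.03153
  = 15.9840 × (2.13495 − 1.39714) / 0.03153 = 374.028 s.

374.0 s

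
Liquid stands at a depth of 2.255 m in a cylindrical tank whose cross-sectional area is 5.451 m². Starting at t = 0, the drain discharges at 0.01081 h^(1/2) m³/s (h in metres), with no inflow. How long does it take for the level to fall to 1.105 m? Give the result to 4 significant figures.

Accumulation of liquid (constant cross-section A): A dh/dt = −0.01081 √h.
Separate and integrate: 2(√h − √h₀) = −(0.01081/A) t.
t = 2A(√h₀ − √h)/0.01081 = 2·5.451·(√2.255 − √1.105)/0.01081
  = 10.9020 × (1.50167 − 1.05119) / 0.01081 = 454.310 s.

454.3 s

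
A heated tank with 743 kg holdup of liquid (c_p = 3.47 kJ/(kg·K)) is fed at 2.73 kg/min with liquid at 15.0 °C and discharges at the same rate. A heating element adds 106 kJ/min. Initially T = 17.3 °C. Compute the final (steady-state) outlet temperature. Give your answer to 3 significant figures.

26.2 °C

Unsteady energy balance on the tank contents: M c_p dT/dt = ṁ c_p (T_in − T) + 106.
At steady state dT/dt = 0 ⇒ T_ss = T_in + Q̇/(ṁ c_p) = 15.0 + 106/(2.73·3.47) = 26.190 °C.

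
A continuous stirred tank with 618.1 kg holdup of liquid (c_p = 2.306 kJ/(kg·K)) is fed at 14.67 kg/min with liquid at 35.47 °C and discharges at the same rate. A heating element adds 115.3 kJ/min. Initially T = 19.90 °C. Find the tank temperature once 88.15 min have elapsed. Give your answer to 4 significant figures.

M c_p dT/dt = ṁ c_p (T_in − T) + Q̇.
τ = M/ṁ = 42.1336 min; T_ss = T_in + Q̇/(ṁ c_p) = 35.47 + 115.3/(14.67·2.306) = 38.8783 °C.
Integrating: T(t) = T_ss + (T₀ − T_ss) e^(−t/τ).
T(88.15) = 38.8783 + (-18.9783)·e^(−88.15/42.1336) = 38.8783 + (-18.9783)·0.123421 = 36.5360 °C.

36.54 °C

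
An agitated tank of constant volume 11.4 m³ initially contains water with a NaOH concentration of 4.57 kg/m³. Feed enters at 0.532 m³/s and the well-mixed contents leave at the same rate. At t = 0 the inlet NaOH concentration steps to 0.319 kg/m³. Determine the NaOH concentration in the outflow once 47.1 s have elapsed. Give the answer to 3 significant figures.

0.791 kg/m³

Transient balance on the dissolved component: V dC/dt = Q(C_in − C).
Rewrite as dC/dt + C/τ = C_in/τ, τ = V/Q = 21.429 s.
Integrating: C(t) = C_in + (C₀ − C_in) e^(−t/τ).
C(47.1) = 0.319 + (4.57 − 0.319)·e^(−47.1/21.429) = 0.319 + (4.2510)·0.11102 = 0.79097 kg/m³.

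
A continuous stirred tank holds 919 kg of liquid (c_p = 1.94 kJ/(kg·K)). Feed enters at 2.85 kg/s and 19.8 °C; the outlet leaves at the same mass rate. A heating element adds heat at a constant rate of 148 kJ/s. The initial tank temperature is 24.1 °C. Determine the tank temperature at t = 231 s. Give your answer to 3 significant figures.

Energy balance: M c_p dT/dt = ṁ c_p (T_in − T) + 148.
τ = M/ṁ = 322.46 s; T_ss = T_in + Q̇/(ṁ c_p) = 19.8 + 148/(2.85·1.94) = 46.568 °C.
T approaches T_ss exponentially: T(t) = T_ss + (T₀ − T_ss) e^(−t/τ).
T(231) = 46.568 + (-22.468)·e^(−231/322.46) = 46.568 + (-22.468)·0.48852 = 35.592 °C.

35.6 °C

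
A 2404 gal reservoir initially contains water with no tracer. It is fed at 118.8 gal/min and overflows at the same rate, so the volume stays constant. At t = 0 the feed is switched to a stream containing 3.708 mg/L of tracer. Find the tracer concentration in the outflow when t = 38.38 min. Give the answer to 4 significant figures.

3.152 mg/L

Unsteady species balance (constant V, well mixed): V dC/dt = Q(C_in − C).
So dC/dt = (C_in − C)/τ with τ = V/Q = 2404/118.8 = 20.2357 min.
This is linear first-order; C(t) = C_in + (C₀ − C_in) e^(−t/τ).
C(38.38) = 3.708 + (0 − 3.708)·e^(−38.38/20.2357) = 3.708 + (-3.70800)·0.150071 = 3.15154 mg/L.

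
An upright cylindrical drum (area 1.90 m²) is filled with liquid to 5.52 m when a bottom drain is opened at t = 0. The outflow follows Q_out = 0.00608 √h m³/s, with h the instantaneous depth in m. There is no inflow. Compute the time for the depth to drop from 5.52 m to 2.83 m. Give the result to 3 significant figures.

417 s

With no inflow, A dh/dt = −0.00608 √h.
Separate and integrate: 2(√h − √h₀) = −(0.00608/A) t.
t = 2A(√h₀ − √h)/0.00608 = 2·1.90·(√5.52 − √2.83)/0.00608
  = 3.8000 × (2.3495 − 1.6823) / 0.00608 = 417.00 s.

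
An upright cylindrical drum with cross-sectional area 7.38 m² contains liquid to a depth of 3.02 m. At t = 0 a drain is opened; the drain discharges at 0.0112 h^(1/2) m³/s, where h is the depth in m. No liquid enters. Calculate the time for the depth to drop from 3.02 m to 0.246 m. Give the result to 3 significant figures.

1640 s

A dh/dt = −Q_out = −0.0112 √h.
Separate and integrate: 2(√h − √h₀) = −(0.0112/A) t.
t = 2A(√h₀ − √h)/0.0112 = 2·7.38·(√3.02 − √0.246)/0.0112
  = 14.760 × (1.7378 − 0.49598) / 0.0112 = 1636.6 s.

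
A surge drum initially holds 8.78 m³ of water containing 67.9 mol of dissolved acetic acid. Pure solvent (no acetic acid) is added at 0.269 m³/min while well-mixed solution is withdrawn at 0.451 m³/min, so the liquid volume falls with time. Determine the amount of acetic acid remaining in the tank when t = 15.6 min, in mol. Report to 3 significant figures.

25.8 mol

Let m(t) be the amount of acetic acid. Volume: V(t) = V₀ + (Q_in − Q_out) t = 8.78 − 0.18200 t; V(15.6) = 5.9408 m³.
Species balance (pure solvent in): dm/dt = −Q_out · m/V(t).
dm/m = −Q_out dt/(V₀ − 0.18200 t); integrating gives ln(m/m₀) = −(Q_out/(Q_in−Q_out)) ln(V/V₀).
m = m₀ (V₀/V)^(Q_out/(Q_in−Q_out)) = 67.9 × (8.78/5.9408)^(-2.4780) = 25.791 mol.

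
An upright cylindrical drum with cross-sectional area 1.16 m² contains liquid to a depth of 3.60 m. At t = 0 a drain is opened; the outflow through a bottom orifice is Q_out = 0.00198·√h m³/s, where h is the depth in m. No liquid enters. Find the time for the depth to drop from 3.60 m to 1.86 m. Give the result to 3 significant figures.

With no inflow, A dh/dt = −0.00198 √h.
∫ h^(−1/2) dh = −(0.00198/A) ∫ dt, giving 2√h = 2√h₀ − (0.00198/A) t.
t = 2A(√h₀ − √h)/0.00198 = 2·1.16·(√3.60 − √1.86)/0.00198
  = 2.3200 × (1.8974 − 1.3638) / 0.00198 = 625.17 s.

625 s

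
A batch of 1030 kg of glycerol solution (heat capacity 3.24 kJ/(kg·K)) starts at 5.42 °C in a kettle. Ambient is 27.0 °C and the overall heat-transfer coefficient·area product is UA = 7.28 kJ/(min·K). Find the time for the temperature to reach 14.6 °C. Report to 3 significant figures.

254 min

Lumped-capacitance energy balance: M c_p dT/dt = UA(T_amb − T).
τ = M c_p/UA = 458.41 min; T_ss = T_amb = 27.000 °C.
T(t) = T_ss + (T₀ − T_ss)e^(−t/τ); set T = 14.6:
t = −τ ln[(T − T_ss)/(T₀ − T_ss)] = −458.41 · ln(0.57461) = 253.99 min.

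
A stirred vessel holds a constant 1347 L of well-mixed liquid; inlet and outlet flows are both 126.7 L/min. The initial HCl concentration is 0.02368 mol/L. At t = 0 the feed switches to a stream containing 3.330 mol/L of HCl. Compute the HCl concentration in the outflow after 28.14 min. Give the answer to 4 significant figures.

Transient balance on the dissolved component: V dC/dt = Q(C_in − C).
Time constant τ = V/Q = 1347/126.7 = 10.6314 min.
Solution: C(t) = C_in + (C₀ − C_in) e^(−t/τ).
C(28.14) = 3.330 + (0.02368 − 3.330)·e^(−28.14/10.6314) = 3.330 + (-3.30632)·0.0708725 = 3.09567 mol/L.

3.096 mol/L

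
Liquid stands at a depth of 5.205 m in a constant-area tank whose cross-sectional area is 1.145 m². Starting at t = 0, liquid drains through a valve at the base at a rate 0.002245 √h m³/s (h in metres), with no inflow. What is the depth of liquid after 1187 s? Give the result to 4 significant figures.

A dh/dt = −Q_out = −0.002245 √h.
∫ h^(−1/2) dh = −(0.002245/A) ∫ dt, giving 2√h = 2√h₀ − (0.002245/A) t.
√h = √5.205 − 0.002245·1187/(2·1.145) = 2.28145 − 1.16367 = 1.11777.
h = 1.11777² = 1.24941 m.

1.249 m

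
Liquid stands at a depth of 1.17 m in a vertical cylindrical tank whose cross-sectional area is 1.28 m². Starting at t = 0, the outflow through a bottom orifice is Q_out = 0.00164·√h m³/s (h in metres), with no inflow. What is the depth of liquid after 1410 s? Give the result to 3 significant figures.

0.0318 m

With no inflow, A dh/dt = −0.00164 √h.
This is separable: 2 d(√h)/dt = −0.00164/A, so √h = √h₀ − (0.00164/(2A)) t.
√h = √1.17 − 0.00164·1410/(2·1.28) = 1.0817 − 0.90328 = 0.17838.
h = 0.17838² = 0.031821 m.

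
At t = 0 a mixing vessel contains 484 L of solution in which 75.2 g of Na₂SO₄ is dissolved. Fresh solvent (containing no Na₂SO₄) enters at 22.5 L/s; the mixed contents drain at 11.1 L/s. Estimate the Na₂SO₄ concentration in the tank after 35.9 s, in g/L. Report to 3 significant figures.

0.0464 g/L

Let m(t) be the amount of Na₂SO₄. Volume: V(t) = V₀ + (Q_in − Q_out) t = 484 + 11.400 t; V(35.9) = 893.26 L.
No Na₂SO₄ enters, so dm/dt = −Q_out · (m/V).
Separate: dm/m = −Q_out dt/V(t) ⇒ ln(m/m₀) = −(Q_out/(Q_in−Q_out)) ln(V/V₀).
m = m₀ (V₀/V)^(Q_out/(Q_in−Q_out)) = 75.2 × (484/893.26)^(0.97368) = 41.408 g.
C = m/V = 41.408/893.26 = 0.046357 g/L.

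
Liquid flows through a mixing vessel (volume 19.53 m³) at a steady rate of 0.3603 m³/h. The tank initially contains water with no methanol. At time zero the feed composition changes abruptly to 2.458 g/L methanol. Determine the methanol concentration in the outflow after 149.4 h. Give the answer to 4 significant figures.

Transient balance on the dissolved component: V dC/dt = Q(C_in − C).
Rewrite as dC/dt + C/τ = C_in/τ, τ = V/Q = 54.2048 h.
This is linear first-order; C(t) = C_in + (C₀ − C_in) e^(−t/τ).
C(149.4) = 2.458 + (0 − 2.458)·e^(−149.4/54.2048) = 2.458 + (-2.45800)·0.0635320 = 2.30184 g/L.

2.302 g/L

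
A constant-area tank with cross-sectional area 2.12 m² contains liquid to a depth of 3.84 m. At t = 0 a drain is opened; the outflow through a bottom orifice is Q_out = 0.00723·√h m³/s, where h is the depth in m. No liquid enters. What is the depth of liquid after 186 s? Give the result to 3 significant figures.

A dh/dt = −Q_out = −0.00723 √h.
∫ h^(−1/2) dh = −(0.00723/A) ∫ dt, giving 2√h = 2√h₀ − (0.00723/A) t.
√h = √3.84 − 0.00723·186/(2·2.12) = 1.9596 − 0.31717 = 1.6424.
h = 1.6424² = 2.6976 m.

2.70 m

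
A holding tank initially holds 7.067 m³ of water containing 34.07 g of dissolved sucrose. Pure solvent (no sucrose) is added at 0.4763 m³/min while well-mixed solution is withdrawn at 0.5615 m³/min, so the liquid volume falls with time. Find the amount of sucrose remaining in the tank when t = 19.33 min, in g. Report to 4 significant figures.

5.929 g

Total volume: dV/dt = Q_in − Q_out = -0.0852000 m³/min, so V(t) = 7.067 − 0.0852000 t and V(19.33) = 5.42008 m³.
No sucrose enters, so dm/dt = −Q_out · (m/V).
Separate: dm/m = −Q_out dt/V(t) ⇒ ln(m/m₀) = −(Q_out/(Q_in−Q_out)) ln(V/V₀).
m = m₀ (V₀/V)^(Q_out/(Q_in−Q_out)) = 34.07 × (7.067/5.42008)^(-6.59038) = 5.92883 g.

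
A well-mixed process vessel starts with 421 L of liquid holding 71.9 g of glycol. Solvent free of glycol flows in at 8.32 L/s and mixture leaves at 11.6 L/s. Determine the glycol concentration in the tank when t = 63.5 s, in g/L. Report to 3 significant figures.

Let m(t) be the amount of glycol. Volume: V(t) = V₀ + (Q_in − Q_out) t = 421 − 3.2800 t; V(63.5) = 212.72 L.
Species balance (pure solvent in): dm/dt = −Q_out · m/V(t).
Separate: dm/m = −Q_out dt/V(t) ⇒ ln(m/m₀) = −(Q_out/(Q_in−Q_out)) ln(V/V₀).
m = m₀ (V₀/V)^(Q_out/(Q_in−Q_out)) = 71.9 × (421/212.72)^(-3.5366) = 6.4302 g.
C = m/V = 6.4302/212.72 = 0.030228 g/L.

0.0302 g/L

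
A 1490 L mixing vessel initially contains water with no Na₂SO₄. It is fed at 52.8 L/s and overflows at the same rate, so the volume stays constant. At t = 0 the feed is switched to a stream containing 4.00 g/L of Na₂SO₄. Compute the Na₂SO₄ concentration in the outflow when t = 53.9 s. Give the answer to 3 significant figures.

3.41 g/L

Unsteady species balance (constant V, well mixed): V dC/dt = Q(C_in − C).
So dC/dt = (C_in − C)/τ with τ = V/Q = 1490/52.8 = 28.220 s.
C approaches C_in exponentially: C(t) = C_in + (C₀ − C_in) e^(−t/τ).
C(53.9) = 4.00 + (0 − 4.00)·e^(−53.9/28.220) = 4.00 + (-4.0000)·0.14808 = 3.4077 g/L.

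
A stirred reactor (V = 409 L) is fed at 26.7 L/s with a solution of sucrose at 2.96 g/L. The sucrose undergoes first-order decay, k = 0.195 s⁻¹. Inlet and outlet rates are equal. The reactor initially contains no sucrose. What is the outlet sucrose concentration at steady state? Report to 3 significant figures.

0.742 g/L

Accumulation = in − out − consumed: V dC/dt = Q C_in − Q C − k V C.
At steady state: 0 = Q C_in − (Q + kV) C_ss, so C_ss = Q C_in/(Q + kV).
C_ss = 26.7·2.96/(26.7 + 0.195·409) = 79.032/106.46 = 0.74240 g/L.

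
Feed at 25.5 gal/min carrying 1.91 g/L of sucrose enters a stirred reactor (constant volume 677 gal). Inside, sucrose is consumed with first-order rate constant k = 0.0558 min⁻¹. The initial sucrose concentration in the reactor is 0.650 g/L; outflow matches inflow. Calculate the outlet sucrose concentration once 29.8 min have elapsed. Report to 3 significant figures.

V dC/dt = Q(C_in − C) − k V C.
This is linear with rate a = Q/V + k = 0.093466 min⁻¹.
C_ss = Q C_in/(Q + kV) = 0.76972 g/L; C(t) = C_ss + (C₀ − C_ss) e^(−a t).
C(29.8) = 0.76972 + (-0.11972)·e^(−0.093466·29.8) = 0.76972 + (-0.11972)·0.061711 = 0.76233 g/L.

0.762 g/L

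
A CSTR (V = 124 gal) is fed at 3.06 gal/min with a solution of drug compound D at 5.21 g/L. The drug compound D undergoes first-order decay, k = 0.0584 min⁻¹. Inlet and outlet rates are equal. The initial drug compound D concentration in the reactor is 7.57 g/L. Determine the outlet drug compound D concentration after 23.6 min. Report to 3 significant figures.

2.40 g/L

Accumulation = in − out − consumed: V dC/dt = Q C_in − Q C − k V C.
This is linear with rate a = Q/V + k = 0.083077 min⁻¹.
C_ss = Q C_in/(Q + kV) = 1.5476 g/L; C(t) = C_ss + (C₀ − C_ss) e^(−a t).
C(23.6) = 1.5476 + (6.0224)·e^(−0.083077·23.6) = 1.5476 + (6.0224)·0.14077 = 2.3954 g/L.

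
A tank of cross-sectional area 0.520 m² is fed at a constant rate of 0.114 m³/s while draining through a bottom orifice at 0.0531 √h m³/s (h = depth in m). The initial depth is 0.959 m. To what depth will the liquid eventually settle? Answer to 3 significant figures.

A dh/dt = Q_in − 0.0531 √h. Steady state requires inflow = outflow:
Q_in = 0.0531 √h_ss ⇒ √h_ss = 0.114/0.0531 = 2.1469.
h_ss = 2.1469² = 4.6091 m. (Since h₀ = 0.959 m < h_ss, the level will rise toward this value.)

4.61 m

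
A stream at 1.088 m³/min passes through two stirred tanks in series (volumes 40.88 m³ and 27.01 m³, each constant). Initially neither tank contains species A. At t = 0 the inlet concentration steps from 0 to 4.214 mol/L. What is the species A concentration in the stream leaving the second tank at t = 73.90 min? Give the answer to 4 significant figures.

Each tank obeys Vᵢ dCᵢ/dt = Q(Cᵢ₋₁ − Cᵢ), so τᵢ = Vᵢ/Q.
τ₁ = 40.88/1.088 = 37.5735 min; τ₂ = 27.01/1.088 = 24.8254 min.
Tank 1: C₁ = C_in(1 − e^(−t/τ₁)). Tank 2 (τ₁ ≠ τ₂): C₂ = C_in[1 − (τ₁ e^(−t/τ₁) − τ₂ e^(−t/τ₂))/(τ₁ − τ₂)].
At t = 73.90: e^(−t/τ₁) = 0.139902, e^(−t/τ₂) = 0.0509559.
C₂ = 4.214·[1 − (37.5735·0.139902 − 24.8254·0.0509559)/(12.7482)] = 4.214·0.686886 = 2.89454 mol/L.

2.895 mol/L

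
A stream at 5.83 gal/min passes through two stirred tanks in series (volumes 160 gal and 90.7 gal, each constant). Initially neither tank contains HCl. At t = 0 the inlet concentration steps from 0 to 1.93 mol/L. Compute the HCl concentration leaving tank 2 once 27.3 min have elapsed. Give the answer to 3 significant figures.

Time constants: τᵢ = Vᵢ/Q for each well-mixed tank.
τ₁ = 160/5.83 = 27.444 min; τ₂ = 90.7/5.83 = 15.557 min.
Tank 1: C₁ = C_in(1 − e^(−t/τ₁)). Tank 2 (τ₁ ≠ τ₂): C₂ = C_in[1 − (τ₁ e^(−t/τ₁) − τ₂ e^(−t/τ₂))/(τ₁ − τ₂)].
At t = 27.3: e^(−t/τ₁) = 0.36982, e^(−t/τ₂) = 0.17294.
C₂ = 1.93·[1 − (27.444·0.36982 − 15.557·0.17294)/(11.887)] = 1.93·0.37251 = 0.71895 mol/L.

0.719 mol/L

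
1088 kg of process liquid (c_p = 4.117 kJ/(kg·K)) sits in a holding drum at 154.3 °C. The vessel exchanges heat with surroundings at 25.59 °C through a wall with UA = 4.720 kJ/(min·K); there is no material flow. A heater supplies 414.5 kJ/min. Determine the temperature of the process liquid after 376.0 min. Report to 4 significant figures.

140.9 °C

M c_p dT/dt = −UA(T − T_amb) + Q̇.
dT/dt = (T_ss − T)/τ with T_ss = T_amb + Q̇/UA = 25.59 + 414.5/4.720 = 113.408 °C, τ = M c_p/UA = 1088·4.117/4.720 = 949.003 min.
Solution: T(t) = T_ss + (T₀ − T_ss) e^(−t/τ).
T(376.0) = 113.408 + (40.8922)·0.672869 = 140.923 °C.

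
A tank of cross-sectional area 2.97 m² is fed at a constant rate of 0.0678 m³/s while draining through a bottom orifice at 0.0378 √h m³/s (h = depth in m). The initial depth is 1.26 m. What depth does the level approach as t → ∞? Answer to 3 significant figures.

3.22 m

Level balance: A dh/dt = 0.0678 − 0.0378 √h. Setting dh/dt = 0:
Q_in = 0.0378 √h_ss ⇒ √h_ss = 0.0678/0.0378 = 1.7937.
h_ss = 1.7937² = 3.2172 m. (Since h₀ = 1.26 m < h_ss, the level will rise toward this value.)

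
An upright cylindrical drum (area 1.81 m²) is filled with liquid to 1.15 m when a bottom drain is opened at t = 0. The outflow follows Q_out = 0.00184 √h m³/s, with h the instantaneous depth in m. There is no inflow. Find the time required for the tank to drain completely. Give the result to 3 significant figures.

2110 s

With no inflow, A dh/dt = −0.00184 √h.
This is separable: 2 d(√h)/dt = −0.00184/A, so √h = √h₀ − (0.00184/(2A)) t.
Tank is empty when √h = 0: t_empty = 2A√h₀/0.00184.
t_empty = 2·1.81·√1.15/0.00184 = 3.6200·1.0724/0.00184 = 2109.8 s.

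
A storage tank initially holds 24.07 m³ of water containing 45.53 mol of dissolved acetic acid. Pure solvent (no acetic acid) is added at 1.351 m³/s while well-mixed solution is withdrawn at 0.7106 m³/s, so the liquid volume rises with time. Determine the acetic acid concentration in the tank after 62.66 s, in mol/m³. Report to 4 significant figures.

0.2388 mol/m³

Total volume: dV/dt = Q_in − Q_out = 0.640400 m³/s, so V(t) = 24.07 + 0.640400 t and V(62.66) = 64.1975 m³.
Species balance (pure solvent in): dm/dt = −Q_out · m/V(t).
Separate: dm/m = −Q_out dt/V(t) ⇒ ln(m/m₀) = −(Q_out/(Q_in−Q_out)) ln(V/V₀).
m = m₀ (V₀/V)^(Q_out/(Q_in−Q_out)) = 45.53 × (24.07/64.1975)^(1.10962) = 15.3304 mol.
C = m/V = 15.3304/64.1975 = 0.238801 mol/m³.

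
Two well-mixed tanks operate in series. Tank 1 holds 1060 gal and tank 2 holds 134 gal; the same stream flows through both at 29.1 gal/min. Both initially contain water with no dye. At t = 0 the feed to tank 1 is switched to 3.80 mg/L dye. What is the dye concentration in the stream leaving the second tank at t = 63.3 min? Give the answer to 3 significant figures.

3.03 mg/L

Each tank obeys Vᵢ dCᵢ/dt = Q(Cᵢ₋₁ − Cᵢ), so τᵢ = Vᵢ/Q.
τ₁ = 1060/29.1 = 36.426 min; τ₂ = 134/29.1 = 4.6048 min.
Solving the cascade with C₁(0)=C₂(0)=0 gives C₂(t) = C_in[1 − (τ₁ e^(−t/τ₁) − τ₂ e^(−t/τ₂))/(τ₁ − τ₂)].
At t = 63.3: e^(−t/τ₁) = 0.17591, e^(−t/τ₂) = 1.0715e-06.
C₂ = 3.80·[1 − (36.426·0.17591 − 4.6048·1.0715e-06)/(31.821)] = 3.80·0.79863 = 3.0348 mg/L.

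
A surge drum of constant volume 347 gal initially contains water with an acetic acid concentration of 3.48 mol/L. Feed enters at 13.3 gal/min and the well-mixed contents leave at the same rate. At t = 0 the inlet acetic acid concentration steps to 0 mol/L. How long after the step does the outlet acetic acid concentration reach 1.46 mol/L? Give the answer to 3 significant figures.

Accumulation = in − out for the solute gives V dC/dt = Q(C_in − C), so τ = V/Q = 26.090 min.
C(t) = C_in + (C₀ − C_in) e^(−t/τ). Set C = 1.46 and solve for t:
e^(−t/τ) = (C − C_in)/(C₀ − C_in) = (1.46 − 0)/(3.48 − 0) = 0.41954
t = −τ ln(…) = 26.090 × 0.86860 = 22.662 min.

22.7 min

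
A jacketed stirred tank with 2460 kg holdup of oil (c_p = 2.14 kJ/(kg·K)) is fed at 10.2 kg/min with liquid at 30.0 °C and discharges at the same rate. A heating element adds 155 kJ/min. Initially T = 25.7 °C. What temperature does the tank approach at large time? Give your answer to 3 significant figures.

Energy balance: M c_p dT/dt = ṁ c_p (T_in − T) + 155.
At steady state dT/dt = 0 ⇒ T_ss = T_in + Q̇/(ṁ c_p) = 30.0 + 155/(10.2·2.14) = 37.101 °C.

37.1 °C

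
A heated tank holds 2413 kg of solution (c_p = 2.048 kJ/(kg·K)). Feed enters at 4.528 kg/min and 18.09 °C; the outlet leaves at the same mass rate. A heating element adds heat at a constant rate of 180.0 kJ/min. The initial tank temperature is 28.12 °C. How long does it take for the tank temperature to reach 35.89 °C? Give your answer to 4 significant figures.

M c_p dT/dt = ṁ c_p (T_in − T) + Q̇.
τ = M/ṁ = 532.906 min; T_ss = T_in + Q̇/(ṁ c_p) = 37.5005 °C.
T(t) = T_ss + (T₀ − T_ss) e^(−t/τ). Set T = 35.89:
e^(−t/τ) = (35.89 − 37.5005)/(28.12 − 37.5005) = 0.171684
t = −532.906 · ln(0.171684) = 939.035 min.

939.0 min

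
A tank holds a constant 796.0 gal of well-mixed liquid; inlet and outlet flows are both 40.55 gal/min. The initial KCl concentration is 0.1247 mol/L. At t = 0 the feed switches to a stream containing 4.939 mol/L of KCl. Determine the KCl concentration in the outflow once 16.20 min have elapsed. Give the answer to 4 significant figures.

2.830 mol/L

Transient balance on the dissolved component: V dC/dt = Q(C_in − C).
Time constant τ = V/Q = 796.0/40.55 = 19.6301 min.
This is linear first-order; C(t) = C_in + (C₀ − C_in) e^(−t/τ).
C(16.20) = 4.939 + (0.1247 − 4.939)·e^(−16.20/19.6301) = 4.939 + (-4.81430)·0.438119 = 2.82976 mol/L.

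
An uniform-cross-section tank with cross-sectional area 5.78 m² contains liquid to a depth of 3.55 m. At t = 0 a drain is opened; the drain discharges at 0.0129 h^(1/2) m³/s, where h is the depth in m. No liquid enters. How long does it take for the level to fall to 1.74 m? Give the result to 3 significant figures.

506 s

A dh/dt = −Q_out = −0.0129 √h.
Separate and integrate: 2(√h − √h₀) = −(0.0129/A) t.
t = 2A(√h₀ − √h)/0.0129 = 2·5.78·(√3.55 − √1.74)/0.0129
  = 11.560 × (1.8841 − 1.3191) / 0.0129 = 506.36 s.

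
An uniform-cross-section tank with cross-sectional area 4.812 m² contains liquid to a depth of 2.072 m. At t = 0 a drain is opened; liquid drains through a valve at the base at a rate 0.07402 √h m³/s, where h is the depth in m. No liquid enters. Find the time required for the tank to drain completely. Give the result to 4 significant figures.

187.2 s

Accumulation of liquid (constant cross-section A): A dh/dt = −0.07402 √h.
∫ h^(−1/2) dh = −(0.07402/A) ∫ dt, giving 2√h = 2√h₀ − (0.07402/A) t.
Set h = 0: 2√h₀ = (0.07402/A) t_empty ⇒ t_empty = 2A√h₀/0.07402.
t_empty = 2·4.812·√2.072/0.07402 = 9.62400·1.43944/0.07402 = 187.155 s.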